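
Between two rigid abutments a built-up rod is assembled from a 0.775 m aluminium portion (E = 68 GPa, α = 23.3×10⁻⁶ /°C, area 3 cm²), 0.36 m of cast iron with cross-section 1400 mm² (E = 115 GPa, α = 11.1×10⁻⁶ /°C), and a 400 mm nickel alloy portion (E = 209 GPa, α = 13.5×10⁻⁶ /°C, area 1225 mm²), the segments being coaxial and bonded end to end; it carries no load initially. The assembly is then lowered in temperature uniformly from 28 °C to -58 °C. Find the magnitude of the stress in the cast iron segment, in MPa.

With the walls removed the bar would change length by δ_free = Σ αᵢΔT Lᵢ = 23.3×10⁻⁶×86×775 + 11.1×10⁻⁶×86×360 + 13.5×10⁻⁶×86×400 = 2.361 mm.
The walls prevent any net length change, so an axial force P (same in every segment) develops. Compatibility: P · Σ Lᵢ/(AᵢEᵢ) = δ_free.
The series flexibility is Σ Lᵢ/(AᵢEᵢ) = 775/(300×68×10³) + 360/(1400×115×10³) + 400/(1225×209×10³) = 4.179×10⁻⁵ mm/N.
Hence P = δ_free / Σ(L/AE) = 2.361/4.179×10⁻⁵ = 56.5 kN (tensile).
σ_{cast iron} = P / A = 56500 / 1400 = 40.36 MPa.

σ ≈ 40.4 MPa (tensile)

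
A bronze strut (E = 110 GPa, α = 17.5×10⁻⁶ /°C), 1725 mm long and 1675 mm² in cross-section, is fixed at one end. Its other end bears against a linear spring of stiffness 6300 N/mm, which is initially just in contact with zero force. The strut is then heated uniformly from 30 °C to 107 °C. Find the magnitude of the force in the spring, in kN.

P ≈ 13.8 kN

If the spring were absent the strut would lengthen by αΔT L = 17.5×10⁻⁶ × 77 × 1725 = 2.324 mm.
With a force P in the spring, the elastic change of the strut is PL/(AE) and that of the spring is P/k; compatibility requires their sum to equal δ_free.
So P = δ_free / [L/(AE) + 1/k] = 2.324 / [ 1725/(1675×110×10³) + 1/(6300) ].
P = 2.324 / 0.0001681 = 13830 N.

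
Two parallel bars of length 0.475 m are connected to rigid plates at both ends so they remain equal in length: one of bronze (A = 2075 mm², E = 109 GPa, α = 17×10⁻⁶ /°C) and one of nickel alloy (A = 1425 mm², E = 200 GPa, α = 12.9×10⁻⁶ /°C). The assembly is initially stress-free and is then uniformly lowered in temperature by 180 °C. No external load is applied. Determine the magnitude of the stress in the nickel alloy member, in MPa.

Both members must finish at the same length. With the larger α, the bronze tends to over-contract; the plates restrain it, putting the bronze in tension and the nickel alloy in compression. With no external load the two internal forces are equal and opposite, magnitude P.
Setting the final lengths equal and cancelling L: (α₁ − α₂)ΔT = P/(A₁E₁) + P/(A₂E₂).
|α₁ − α₂|·ΔT = 4.1×10⁻⁶ × 180 = 0.000738.
1/(A₁E₁) + 1/(A₂E₂) = 1/(2075×109×10³) + 1/(1425×200×10³) = 7.93×10⁻⁹ N⁻¹.
So P = 0.000738 / 7.93×10⁻⁹ = 93.06 kN.
σ_{nickel alloy} = P/A₂ = 93060/1425 = 65.31 MPa, compressive.

σ ≈ 65.3 MPa (compressive)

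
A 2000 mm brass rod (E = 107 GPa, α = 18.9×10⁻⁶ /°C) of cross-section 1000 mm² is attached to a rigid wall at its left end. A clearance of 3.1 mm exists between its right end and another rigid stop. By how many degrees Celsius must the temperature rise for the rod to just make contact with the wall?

Contact occurs when the free expansion equals the gap: αΔT L = 3.1 mm.
So ΔT = g/(αL) = 3.1/(18.9×10⁻⁶ × 2000) = 82.01 °C.

ΔT ≈ 82 °C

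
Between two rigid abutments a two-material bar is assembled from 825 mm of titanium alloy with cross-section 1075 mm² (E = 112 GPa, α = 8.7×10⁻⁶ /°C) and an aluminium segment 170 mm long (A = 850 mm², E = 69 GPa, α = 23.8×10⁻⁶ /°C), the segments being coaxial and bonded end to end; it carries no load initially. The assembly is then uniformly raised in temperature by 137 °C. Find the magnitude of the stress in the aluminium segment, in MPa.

σ ≈ 186 MPa (compressive)

With the walls removed the bar would change length by δ_free = Σ αᵢΔT Lᵢ = 8.7×10⁻⁶×137×825 + 23.8×10⁻⁶×137×170 = 1.538 mm.
The walls prevent any net length change, so an axial force P (same in every segment) develops. Compatibility: P · Σ Lᵢ/(AᵢEᵢ) = δ_free.
The series flexibility is Σ Lᵢ/(AᵢEᵢ) = 825/(1075×112×10³) + 170/(850×69×10³) = 9.751×10⁻⁶ mm/N.
Hence P = δ_free / Σ(L/AE) = 1.538/9.751×10⁻⁶ = 157.7 kN (compressive).
σ_{aluminium} = P / A = 157700 / 850 = 185.5 MPa.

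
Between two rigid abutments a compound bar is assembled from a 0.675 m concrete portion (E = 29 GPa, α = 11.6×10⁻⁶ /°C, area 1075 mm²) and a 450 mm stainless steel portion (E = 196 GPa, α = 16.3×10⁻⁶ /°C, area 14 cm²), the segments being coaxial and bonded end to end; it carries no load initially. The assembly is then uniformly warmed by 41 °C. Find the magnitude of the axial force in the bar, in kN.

Free thermal expansion of the whole bar: Σ αᵢΔT Lᵢ = 11.6×10⁻⁶×41×675 + 16.3×10⁻⁶×41×450 = 0.6218 mm.
Since the ends are fixed, an axial force P builds up, equal in every segment, with P · Σ Lᵢ/(AᵢEᵢ) = δ_free.
Σ Lᵢ/(AᵢEᵢ) = 675/(1075×29×10³) + 450/(1400×196×10³) = 2.329×10⁻⁵ mm/N.
P = 0.6218 / 2.329×10⁻⁵ = 26690 N = 26.69 kN, compressive.

P ≈ 26.7 kN (compressive)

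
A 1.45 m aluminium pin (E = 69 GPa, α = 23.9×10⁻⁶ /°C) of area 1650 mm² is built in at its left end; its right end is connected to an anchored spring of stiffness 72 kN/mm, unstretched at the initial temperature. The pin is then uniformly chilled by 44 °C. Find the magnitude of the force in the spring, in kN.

Free thermal contraction: δ_free = αΔT L = 23.9×10⁻⁶ × 44 × 1450 = 1.525 mm.
Let P be the tensile force in the spring. The pin extends elastically by PL/(AE) and the spring stretches by P/k; together these equal δ_free.
P [ L/(AE) + 1/k ] = δ_free → P [ 1450/(1650×69×10³) + 1/(72×10³) ] = 1.525.
P = 1.525 / 2.662×10⁻⁵ = 57270 N.

P ≈ 57.3 kN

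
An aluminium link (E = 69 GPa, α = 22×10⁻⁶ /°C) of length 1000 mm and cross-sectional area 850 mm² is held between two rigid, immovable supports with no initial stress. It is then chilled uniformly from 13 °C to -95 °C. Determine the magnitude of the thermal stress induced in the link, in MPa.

σ ≈ 164 MPa (tensile)

Because both ends are immovable the net strain is zero, and the suppressed thermal strain is αΔT = 22×10⁻⁶ × 108 = 2376×10⁻⁶.
Hence σ = E·αΔT = 69×10³ × 2376×10⁻⁶ = 163.9 MPa, tensile.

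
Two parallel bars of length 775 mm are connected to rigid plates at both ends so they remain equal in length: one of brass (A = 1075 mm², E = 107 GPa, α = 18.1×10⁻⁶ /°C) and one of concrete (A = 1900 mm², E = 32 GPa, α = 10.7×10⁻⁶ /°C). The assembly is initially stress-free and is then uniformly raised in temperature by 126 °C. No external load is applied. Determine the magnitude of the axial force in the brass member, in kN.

The brass has the larger α, so on heating it would change length more than the concrete if both were free. The rigid plates force a common final length, so the brass is put into compression and the concrete into tension, with equal and opposite forces P (no external load).
Compatibility of the two members (thermal + elastic change equal): (α₁ − α₂)ΔT = P·[1/(A₁E₁) + 1/(A₂E₂)].
|α₁ − α₂|·ΔT = 7.4×10⁻⁶ × 126 = 0.0009324.
1/(A₁E₁) + 1/(A₂E₂) = 1/(1075×107×10³) + 1/(1900×32×10³) = 2.514×10⁻⁸ N⁻¹.
So P = 0.0009324 / 2.514×10⁻⁸ = 37.09 kN.

P ≈ 37.1 kN (compressive in the brass)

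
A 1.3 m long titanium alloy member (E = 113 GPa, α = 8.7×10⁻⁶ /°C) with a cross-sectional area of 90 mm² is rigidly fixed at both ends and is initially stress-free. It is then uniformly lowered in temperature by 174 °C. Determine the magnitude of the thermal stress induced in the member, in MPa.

With length fixed, the mechanical strain must cancel the thermal strain αΔT = 8.7×10⁻⁶ × 174 = 1513.8×10⁻⁶.
The stress required to suppress this strain is σ = Eε = 113×10³ × 1513.8×10⁻⁶ = 171.1 MPa, tensile since the member is trying to contract.

σ ≈ 171 MPa (tensile)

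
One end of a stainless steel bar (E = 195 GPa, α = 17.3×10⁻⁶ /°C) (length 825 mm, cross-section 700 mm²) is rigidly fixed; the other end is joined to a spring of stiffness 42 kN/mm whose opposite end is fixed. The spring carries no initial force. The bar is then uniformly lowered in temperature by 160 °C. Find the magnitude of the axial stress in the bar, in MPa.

The unrestrained thermal change is αΔT L = 17.3×10⁻⁶ × 160 × 825 = 2.284 mm.
Let P be the tensile force in the spring. The bar extends elastically by PL/(AE) and the spring stretches by P/k; together these equal δ_free.
So P = δ_free / [L/(AE) + 1/k] = 2.284 / [ 825/(700×195×10³) + 1/(42×10³) ].
P = 2.284 / 2.985×10⁻⁵ = 76490 N.
σ = P/A = 76490/700 = 109.3 MPa.

σ ≈ 109 MPa (tensile)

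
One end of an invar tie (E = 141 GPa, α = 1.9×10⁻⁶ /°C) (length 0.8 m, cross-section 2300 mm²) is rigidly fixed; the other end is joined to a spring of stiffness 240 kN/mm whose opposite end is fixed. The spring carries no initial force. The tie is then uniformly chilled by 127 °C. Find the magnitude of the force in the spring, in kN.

If the spring were absent the tie would shorten by αΔT L = 1.9×10⁻⁶ × 127 × 800 = 0.193 mm.
Let P be the tensile force in the spring. The tie extends elastically by PL/(AE) and the spring stretches by P/k; together these equal δ_free.
P [ L/(AE) + 1/k ] = δ_free → P [ 800/(2300×141×10³) + 1/(240×10³) ] = 0.193.
P = 0.193 / 6.634×10⁻⁶ = 29100 N.

P ≈ 29.1 kN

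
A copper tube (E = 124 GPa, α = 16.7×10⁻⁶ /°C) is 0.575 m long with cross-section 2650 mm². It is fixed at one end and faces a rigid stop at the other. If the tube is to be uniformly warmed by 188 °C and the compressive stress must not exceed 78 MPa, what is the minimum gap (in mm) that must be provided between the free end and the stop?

With no wall the tube would lengthen by αΔT L = 16.7×10⁻⁶ × 188 × 575 = 1.805 mm.
A stress of 78 MPa corresponds to the wall pushing the tube back by σL/E = 78×575/(124×10³) = 0.3617 mm.
So the gap has to take up the difference, g_min = δ_free − σL/E = 1.805 − 0.3617 = 1.444 mm.

g ≈ 1.44 mm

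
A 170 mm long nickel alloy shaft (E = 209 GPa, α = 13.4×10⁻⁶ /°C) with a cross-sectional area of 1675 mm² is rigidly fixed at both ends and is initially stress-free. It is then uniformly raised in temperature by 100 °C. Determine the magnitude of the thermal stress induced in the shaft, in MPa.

The supports are rigid, so the total axial strain is zero. The restrained thermal strain is ε = αΔT = 13.4×10⁻⁶ × 100 = 1340×10⁻⁶.
Hence σ = E·αΔT = 209×10³ × 1340×10⁻⁶ = 280.1 MPa, compressive.

σ ≈ 280 MPa (compressive)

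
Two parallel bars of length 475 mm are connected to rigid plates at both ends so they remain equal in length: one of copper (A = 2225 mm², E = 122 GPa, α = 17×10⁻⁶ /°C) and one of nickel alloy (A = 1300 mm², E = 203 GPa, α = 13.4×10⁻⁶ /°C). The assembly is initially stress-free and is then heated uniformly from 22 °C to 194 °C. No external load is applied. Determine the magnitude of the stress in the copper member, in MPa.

σ ≈ 37.2 MPa (compressive)

Both members must finish at the same length. With the larger α, the copper tends to over-expand; the plates restrain it, putting the copper in compression and the nickel alloy in tension. With no external load the two internal forces are equal and opposite, magnitude P.
Equating the net (thermal + elastic) strains gives |α₁ − α₂|·ΔT = P·[1/(A₁E₁) + 1/(A₂E₂)].
|α₁ − α₂|·ΔT = 3.6×10⁻⁶ × 172 = 0.0006192.
1/(A₁E₁) + 1/(A₂E₂) = 1/(2225×122×10³) + 1/(1300×203×10³) = 7.473×10⁻⁹ N⁻¹.
So P = 0.0006192 / 7.473×10⁻⁹ = 82.86 kN.
σ_{copper} = P/A₁ = 82860/2225 = 37.24 MPa, compressive.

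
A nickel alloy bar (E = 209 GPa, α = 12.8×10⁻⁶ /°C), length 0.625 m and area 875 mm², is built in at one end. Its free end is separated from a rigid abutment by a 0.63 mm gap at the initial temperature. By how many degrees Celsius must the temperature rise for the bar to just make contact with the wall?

The gap closes when αΔT L = 0.63 mm, since the bar is still unstressed at that instant.
So ΔT = g/(αL) = 0.63/(12.8×10⁻⁶ × 625) = 78.75 °C.

ΔT ≈ 78.8 °C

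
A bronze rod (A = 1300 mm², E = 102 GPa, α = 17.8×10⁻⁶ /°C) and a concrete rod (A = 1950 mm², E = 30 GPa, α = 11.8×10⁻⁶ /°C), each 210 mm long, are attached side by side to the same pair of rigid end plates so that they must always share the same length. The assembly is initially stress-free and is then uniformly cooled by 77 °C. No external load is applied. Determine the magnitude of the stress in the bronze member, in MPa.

σ ≈ 14.4 MPa (tensile)

Equilibrium of a rigid end plate with no external load gives equal and opposite internal forces ±P in the two members. Since α_{bronze} > α_{concrete}, cooling drives the bronze into tension and the concrete into compression.
Equating the net (thermal + elastic) strains gives |α₁ − α₂|·ΔT = P·[1/(A₁E₁) + 1/(A₂E₂)].
|α₁ − α₂|·ΔT = 6×10⁻⁶ × 77 = 0.000462.
1/(A₁E₁) + 1/(A₂E₂) = 1/(1300×102×10³) + 1/(1950×30×10³) = 2.464×10⁻⁸ N⁻¹.
P = 0.000462 / 2.464×10⁻⁸ = 18750 N = 18.75 kN.
σ_{bronze} = P/A₁ = 18750/1300 = 14.43 MPa, tensile.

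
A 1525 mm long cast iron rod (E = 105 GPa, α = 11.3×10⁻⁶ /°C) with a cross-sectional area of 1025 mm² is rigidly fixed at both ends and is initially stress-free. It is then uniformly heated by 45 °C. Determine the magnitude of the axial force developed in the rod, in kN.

With zero net strain, σ = E·αΔT = 105 GPa × 11.3×10⁻⁶ × 45 = 53.39 MPa.
Then P = σA = 53.39 × 1025 mm² = 54.73 kN, compressive.

P ≈ 54.7 kN (compressive)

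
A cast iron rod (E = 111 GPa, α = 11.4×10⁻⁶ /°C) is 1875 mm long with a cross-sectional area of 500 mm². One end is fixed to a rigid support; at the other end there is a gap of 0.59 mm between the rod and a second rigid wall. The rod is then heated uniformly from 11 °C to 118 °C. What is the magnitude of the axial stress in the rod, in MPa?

σ ≈ 100 MPa (compressive)

Free thermal elongation = αΔT L = 11.4×10⁻⁶ × 107 × 1875 = 2.287 mm.
After closing the 0.59 mm clearance, 2.287 − 0.59 = 1.697 mm of expansion remains to be suppressed by the wall.
That suppressed elongation corresponds to σ = E·Δ/L = 111×10³ × 1.697/1875 = 100.5 MPa.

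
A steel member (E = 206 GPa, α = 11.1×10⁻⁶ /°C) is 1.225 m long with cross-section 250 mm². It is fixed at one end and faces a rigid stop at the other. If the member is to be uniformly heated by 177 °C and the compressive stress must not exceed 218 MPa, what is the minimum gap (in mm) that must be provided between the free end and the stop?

g ≈ 1.11 mm

With no wall the member would lengthen by αΔT L = 11.1×10⁻⁶ × 177 × 1225 = 2.407 mm.
A stress of 218 MPa corresponds to the wall pushing the member back by σL/E = 218×1225/(206×10³) = 1.296 mm.
The gap must absorb the remainder: g_min = 2.407 − 1.296 = 1.11 mm.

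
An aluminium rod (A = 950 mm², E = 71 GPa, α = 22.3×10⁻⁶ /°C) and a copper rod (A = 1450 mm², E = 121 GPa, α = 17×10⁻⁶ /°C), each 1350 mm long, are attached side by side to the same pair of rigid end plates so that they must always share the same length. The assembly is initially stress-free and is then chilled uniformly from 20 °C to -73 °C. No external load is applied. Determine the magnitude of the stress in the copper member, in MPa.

The aluminium has the larger α, so on cooling it would change length more than the copper if both were free. The rigid plates force a common final length, so the aluminium is put into tension and the copper into compression, with equal and opposite forces P (no external load).
Setting the final lengths equal and cancelling L: (α₁ − α₂)ΔT = P/(A₁E₁) + P/(A₂E₂).
|α₁ − α₂|·ΔT = 5.3×10⁻⁶ × 93 = 0.0004929.
1/(A₁E₁) + 1/(A₂E₂) = 1/(950×71×10³) + 1/(1450×121×10³) = 2.053×10⁻⁸ N⁻¹.
So P = 0.0004929 / 2.053×10⁻⁸ = 24.01 kN.
σ_{copper} = P/A₂ = 24010/1450 = 16.56 MPa, compressive.

σ ≈ 16.6 MPa (compressive)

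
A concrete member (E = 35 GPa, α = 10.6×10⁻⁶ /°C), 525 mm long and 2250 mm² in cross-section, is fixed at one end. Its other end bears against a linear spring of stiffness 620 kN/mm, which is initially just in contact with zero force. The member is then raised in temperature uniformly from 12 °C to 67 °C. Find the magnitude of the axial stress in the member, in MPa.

σ ≈ 16.4 MPa (compressive)

The unrestrained thermal change is αΔT L = 10.6×10⁻⁶ × 55 × 525 = 0.3061 mm.
Let P be the compressive force at the spring. The member shortens elastically by PL/(AE) and the spring compresses by P/k; together these equal δ_free.
So P = δ_free / [L/(AE) + 1/k] = 0.3061 / [ 525/(2250×35×10³) + 1/(620×10³) ].
P = 0.3061 / 8.28×10⁻⁶ = 36970 N.
σ = P/A = 36970/2250 = 16.43 MPa.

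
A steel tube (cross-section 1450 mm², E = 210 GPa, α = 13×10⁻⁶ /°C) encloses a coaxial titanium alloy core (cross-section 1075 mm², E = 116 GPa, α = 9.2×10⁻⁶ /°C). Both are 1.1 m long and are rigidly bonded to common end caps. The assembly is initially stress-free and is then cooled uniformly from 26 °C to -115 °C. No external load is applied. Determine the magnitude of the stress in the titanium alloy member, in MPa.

Both members must finish at the same length. With the larger α, the steel tends to over-contract; the plates restrain it, putting the steel in tension and the titanium alloy in compression. With no external load the two internal forces are equal and opposite, magnitude P.
Setting the final lengths equal and cancelling L: (α₁ − α₂)ΔT = P/(A₁E₁) + P/(A₂E₂).
|α₁ − α₂|·ΔT = 3.8×10⁻⁶ × 141 = 0.0005358.
1/(A₁E₁) + 1/(A₂E₂) = 1/(1450×210×10³) + 1/(1075×116×10³) = 1.13×10⁻⁸ N⁻¹.
P = 0.0005358 / 1.13×10⁻⁸ = 47400 N = 47.4 kN.
σ_{titanium alloy} = P/A₂ = 47400/1075 = 44.09 MPa, compressive.

σ ≈ 44.1 MPa (compressive)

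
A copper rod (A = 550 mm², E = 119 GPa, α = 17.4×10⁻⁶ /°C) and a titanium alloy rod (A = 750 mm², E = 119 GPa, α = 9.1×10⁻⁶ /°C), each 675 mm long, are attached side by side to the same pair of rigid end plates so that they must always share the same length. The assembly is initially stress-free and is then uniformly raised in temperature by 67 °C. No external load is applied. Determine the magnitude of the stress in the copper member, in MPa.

σ ≈ 38.2 MPa (compressive)

The copper has the larger α, so on heating it would change length more than the titanium alloy if both were free. The rigid plates force a common final length, so the copper is put into compression and the titanium alloy into tension, with equal and opposite forces P (no external load).
Equating the net (thermal + elastic) strains gives |α₁ − α₂|·ΔT = P·[1/(A₁E₁) + 1/(A₂E₂)].
|α₁ − α₂|·ΔT = 8.3×10⁻⁶ × 67 = 0.0005561.
1/(A₁E₁) + 1/(A₂E₂) = 1/(550×119×10³) + 1/(750×119×10³) = 2.648×10⁻⁸ N⁻¹.
P = 0.0005561 / 2.648×10⁻⁸ = 21000 N = 21 kN.
σ_{copper} = P/A₁ = 21000/550 = 38.18 MPa, compressive.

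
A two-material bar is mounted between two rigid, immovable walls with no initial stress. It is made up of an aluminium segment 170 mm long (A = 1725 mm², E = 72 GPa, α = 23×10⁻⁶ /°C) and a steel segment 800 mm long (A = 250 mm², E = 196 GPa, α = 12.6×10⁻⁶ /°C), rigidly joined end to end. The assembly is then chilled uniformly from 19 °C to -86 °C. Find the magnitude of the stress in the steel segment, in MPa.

σ ≈ 332 MPa (tensile)

With the walls removed the bar would change length by δ_free = Σ αᵢΔT Lᵢ = 23×10⁻⁶×105×170 + 12.6×10⁻⁶×105×800 = 1.469 mm.
Since the ends are fixed, an axial force P builds up, equal in every segment, with P · Σ Lᵢ/(AᵢEᵢ) = δ_free.
The series flexibility is Σ Lᵢ/(AᵢEᵢ) = 170/(1725×72×10³) + 800/(250×196×10³) = 1.77×10⁻⁵ mm/N.
So P = 1.469 / 1.77×10⁻⁵ = 83.01 kN, tensile.
σ_{steel} = P / A = 83010 / 250 = 332.1 MPa.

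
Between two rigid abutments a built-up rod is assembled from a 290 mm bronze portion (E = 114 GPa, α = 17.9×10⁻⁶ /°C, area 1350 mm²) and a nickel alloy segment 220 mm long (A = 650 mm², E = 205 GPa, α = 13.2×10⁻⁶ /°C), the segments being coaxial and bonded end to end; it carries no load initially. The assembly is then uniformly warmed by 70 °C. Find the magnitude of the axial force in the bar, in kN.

Free thermal expansion of the whole bar: Σ αᵢΔT Lᵢ = 17.9×10⁻⁶×70×290 + 13.2×10⁻⁶×70×220 = 0.5666 mm.
Since the ends are fixed, an axial force P builds up, equal in every segment, with P · Σ Lᵢ/(AᵢEᵢ) = δ_free.
Σ Lᵢ/(AᵢEᵢ) = 290/(1350×114×10³) + 220/(650×205×10³) = 3.535×10⁻⁶ mm/N.
So P = 0.5666 / 3.535×10⁻⁶ = 160.3 kN, compressive.

P ≈ 160 kN (compressive)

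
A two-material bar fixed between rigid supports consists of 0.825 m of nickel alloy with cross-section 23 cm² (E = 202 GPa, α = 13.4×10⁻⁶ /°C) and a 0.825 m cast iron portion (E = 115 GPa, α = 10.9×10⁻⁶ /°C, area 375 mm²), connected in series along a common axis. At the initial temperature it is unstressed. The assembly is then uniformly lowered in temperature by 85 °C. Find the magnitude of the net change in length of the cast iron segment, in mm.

|ΔL| ≈ 0.795 mm

If the supports were absent, the total length change would be Σ αᵢΔT Lᵢ = 13.4×10⁻⁶×85×825 + 10.9×10⁻⁶×85×825 = 1.704 mm.
Since the ends are fixed, an axial force P builds up, equal in every segment, with P · Σ Lᵢ/(AᵢEᵢ) = δ_free.
The series flexibility is Σ Lᵢ/(AᵢEᵢ) = 825/(2300×202×10³) + 825/(375×115×10³) = 2.091×10⁻⁵ mm/N.
Hence P = δ_free / Σ(L/AE) = 1.704/2.091×10⁻⁵ = 81.51 kN (tensile).
For the cast iron segment, free thermal change = 10.9×10⁻⁶×85×825 = 0.7644 mm and elastic change from P = 81510×825/(375×115×10³) = 1.559 mm; these oppose, so the net change is 0.795 mm (segment lengthens).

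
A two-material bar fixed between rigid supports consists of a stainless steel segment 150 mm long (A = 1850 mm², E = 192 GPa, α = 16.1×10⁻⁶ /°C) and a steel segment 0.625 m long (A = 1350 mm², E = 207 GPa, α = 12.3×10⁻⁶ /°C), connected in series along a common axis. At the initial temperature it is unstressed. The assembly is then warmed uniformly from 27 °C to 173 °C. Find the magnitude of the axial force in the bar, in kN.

P ≈ 555 kN (compressive)

With the walls removed the bar would change length by δ_free = Σ αᵢΔT Lᵢ = 16.1×10⁻⁶×146×150 + 12.3×10⁻⁶×146×625 = 1.475 mm.
The rigid supports impose zero overall length change; the single axial force P common to all segments must satisfy P Σ Lᵢ/(AᵢEᵢ) = δ_free.
The series flexibility is Σ Lᵢ/(AᵢEᵢ) = 150/(1850×192×10³) + 625/(1350×207×10³) = 2.659×10⁻⁶ mm/N.
P = 1.475 / 2.659×10⁻⁶ = 554700 N = 554.7 kN, compressive.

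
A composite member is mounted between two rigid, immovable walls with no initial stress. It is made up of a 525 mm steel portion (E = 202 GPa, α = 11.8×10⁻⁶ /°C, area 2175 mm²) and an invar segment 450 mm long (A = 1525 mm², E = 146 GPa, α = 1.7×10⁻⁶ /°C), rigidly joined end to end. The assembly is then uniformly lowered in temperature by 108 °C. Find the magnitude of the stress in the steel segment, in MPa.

With the walls removed the bar would change length by δ_free = Σ αᵢΔT Lᵢ = 11.8×10⁻⁶×108×525 + 1.7×10⁻⁶×108×450 = 0.7517 mm.
Since the ends are fixed, an axial force P builds up, equal in every segment, with P · Σ Lᵢ/(AᵢEᵢ) = δ_free.
Σ Lᵢ/(AᵢEᵢ) = 525/(2175×202×10³) + 450/(1525×146×10³) = 3.216×10⁻⁶ mm/N.
Hence P = δ_free / Σ(L/AE) = 0.7517/3.216×10⁻⁶ = 233.7 kN (tensile).
σ_{steel} = P / A = 233700 / 2175 = 107.5 MPa.

σ ≈ 107 MPa (tensile)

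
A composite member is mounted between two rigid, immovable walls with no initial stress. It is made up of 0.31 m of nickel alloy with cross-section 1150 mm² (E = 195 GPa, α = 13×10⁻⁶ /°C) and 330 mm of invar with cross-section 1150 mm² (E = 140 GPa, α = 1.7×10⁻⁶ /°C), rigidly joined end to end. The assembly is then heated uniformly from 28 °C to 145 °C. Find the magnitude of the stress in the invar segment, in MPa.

σ ≈ 136 MPa (compressive)

Free thermal expansion of the whole bar: Σ αᵢΔT Lᵢ = 13×10⁻⁶×117×310 + 1.7×10⁻⁶×117×330 = 0.5371 mm.
Since the ends are fixed, an axial force P builds up, equal in every segment, with P · Σ Lᵢ/(AᵢEᵢ) = δ_free.
Σ Lᵢ/(AᵢEᵢ) = 310/(1150×195×10³) + 330/(1150×140×10³) = 3.432×10⁻⁶ mm/N.
So P = 0.5371 / 3.432×10⁻⁶ = 156.5 kN, compressive.
σ_{invar} = P / A = 156500 / 1150 = 136.1 MPa.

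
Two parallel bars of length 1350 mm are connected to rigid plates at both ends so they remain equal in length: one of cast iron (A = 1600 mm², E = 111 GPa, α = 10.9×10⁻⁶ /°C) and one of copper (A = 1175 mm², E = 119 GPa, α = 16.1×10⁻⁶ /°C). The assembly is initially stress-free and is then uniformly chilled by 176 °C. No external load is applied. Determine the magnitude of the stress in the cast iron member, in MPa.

σ ≈ 44.7 MPa (compressive)

Equilibrium of a rigid end plate with no external load gives equal and opposite internal forces ±P in the two members. Since α_{copper} > α_{cast iron}, cooling drives the copper into tension and the cast iron into compression.
Setting the final lengths equal and cancelling L: (α₁ − α₂)ΔT = P/(A₁E₁) + P/(A₂E₂).
|α₁ − α₂|·ΔT = 5.2×10⁻⁶ × 176 = 0.0009152.
1/(A₁E₁) + 1/(A₂E₂) = 1/(1600×111×10³) + 1/(1175×119×10³) = 1.278×10⁻⁸ N⁻¹.
So P = 0.0009152 / 1.278×10⁻⁸ = 71.6 kN.
σ_{cast iron} = P/A₁ = 71600/1600 = 44.75 MPa, compressive.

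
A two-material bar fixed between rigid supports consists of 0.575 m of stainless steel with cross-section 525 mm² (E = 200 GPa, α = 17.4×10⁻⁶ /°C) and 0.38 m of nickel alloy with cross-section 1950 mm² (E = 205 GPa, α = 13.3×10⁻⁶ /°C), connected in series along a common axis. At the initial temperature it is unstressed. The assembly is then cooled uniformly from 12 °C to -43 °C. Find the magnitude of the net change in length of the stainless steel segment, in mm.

|ΔL| ≈ 0.155 mm

Free thermal contraction of the whole bar: Σ αᵢΔT Lᵢ = 17.4×10⁻⁶×55×575 + 13.3×10⁻⁶×55×380 = 0.8282 mm.
The rigid supports impose zero overall length change; the single axial force P common to all segments must satisfy P Σ Lᵢ/(AᵢEᵢ) = δ_free.
Σ Lᵢ/(AᵢEᵢ) = 575/(525×200×10³) + 380/(1950×205×10³) = 6.427×10⁻⁶ mm/N.
P = 0.8282 / 6.427×10⁻⁶ = 128900 N = 128.9 kN, tensile.
For the stainless steel segment, free thermal change = 17.4×10⁻⁶×55×575 = 0.5503 mm and elastic change from P = 128900×575/(525×200×10³) = 0.7057 mm; these oppose, so the net change is 0.155 mm (segment lengthens).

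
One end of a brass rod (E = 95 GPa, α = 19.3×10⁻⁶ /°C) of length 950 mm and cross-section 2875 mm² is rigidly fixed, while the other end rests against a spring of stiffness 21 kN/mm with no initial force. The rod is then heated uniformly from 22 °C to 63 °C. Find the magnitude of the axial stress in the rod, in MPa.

The unrestrained thermal change is αΔT L = 19.3×10⁻⁶ × 41 × 950 = 0.7517 mm.
With a force P in the spring, the elastic change of the rod is PL/(AE) and that of the spring is P/k; compatibility requires their sum to equal δ_free.
So P = δ_free / [L/(AE) + 1/k] = 0.7517 / [ 950/(2875×95×10³) + 1/(21×10³) ].
P = 0.7517 / 5.11×10⁻⁵ = 14710 N.
σ = P/A = 14710/2875 = 5.117 MPa.

σ ≈ 5.12 MPa (compressive)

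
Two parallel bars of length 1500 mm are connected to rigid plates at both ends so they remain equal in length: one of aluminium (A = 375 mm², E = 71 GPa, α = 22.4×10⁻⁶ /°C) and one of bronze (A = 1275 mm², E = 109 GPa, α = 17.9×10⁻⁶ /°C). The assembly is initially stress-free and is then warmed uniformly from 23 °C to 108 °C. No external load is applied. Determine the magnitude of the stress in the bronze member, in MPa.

σ ≈ 6.7 MPa (tensile)

Equilibrium of a rigid end plate with no external load gives equal and opposite internal forces ±P in the two members. Since α_{aluminium} > α_{bronze}, heating drives the aluminium into compression and the bronze into tension.
Equating the net (thermal + elastic) strains gives |α₁ − α₂|·ΔT = P·[1/(A₁E₁) + 1/(A₂E₂)].
|α₁ − α₂|·ΔT = 4.5×10⁻⁶ × 85 = 0.0003825.
1/(A₁E₁) + 1/(A₂E₂) = 1/(375×71×10³) + 1/(1275×109×10³) = 4.475×10⁻⁸ N⁻¹.
So P = 0.0003825 / 4.475×10⁻⁸ = 8.547 kN.
σ_{bronze} = P/A₂ = 8547/1275 = 6.703 MPa, tensile.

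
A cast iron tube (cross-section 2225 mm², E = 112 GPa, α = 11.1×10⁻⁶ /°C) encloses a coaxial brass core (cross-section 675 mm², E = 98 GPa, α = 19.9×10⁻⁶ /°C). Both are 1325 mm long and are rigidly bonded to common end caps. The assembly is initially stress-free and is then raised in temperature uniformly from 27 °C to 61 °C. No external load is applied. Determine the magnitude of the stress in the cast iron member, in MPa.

σ ≈ 7.03 MPa (tensile)

Equilibrium of a rigid end plate with no external load gives equal and opposite internal forces ±P in the two members. Since α_{brass} > α_{cast iron}, heating drives the brass into compression and the cast iron into tension.
Compatibility of the two members (thermal + elastic change equal): (α₁ − α₂)ΔT = P·[1/(A₁E₁) + 1/(A₂E₂)].
|α₁ − α₂|·ΔT = 8.8×10⁻⁶ × 34 = 0.0002992.
1/(A₁E₁) + 1/(A₂E₂) = 1/(2225×112×10³) + 1/(675×98×10³) = 1.913×10⁻⁸ N⁻¹.
So P = 0.0002992 / 1.913×10⁻⁸ = 15.64 kN.
σ_{cast iron} = P/A₁ = 15640/2225 = 7.029 MPa, tensile.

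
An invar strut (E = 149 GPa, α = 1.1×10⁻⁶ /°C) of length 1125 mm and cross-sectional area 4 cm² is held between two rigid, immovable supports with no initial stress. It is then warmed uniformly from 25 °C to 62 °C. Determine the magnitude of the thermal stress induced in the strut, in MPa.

With length fixed, the mechanical strain must cancel the thermal strain αΔT = 1.1×10⁻⁶ × 37 = 40.7×10⁻⁶.
The stress required to suppress this strain is σ = Eε = 149×10³ × 40.7×10⁻⁶ = 6.064 MPa, compressive since the strut is trying to expand.

σ ≈ 6.06 MPa (compressive)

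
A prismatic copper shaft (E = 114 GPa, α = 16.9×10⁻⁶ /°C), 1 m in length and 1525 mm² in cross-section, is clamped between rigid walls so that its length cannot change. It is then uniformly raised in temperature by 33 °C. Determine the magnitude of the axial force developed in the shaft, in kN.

P ≈ 97 kN (compressive)

Full restraint means ε = 0, so the stress is σ = EαΔT = 114×10³ × 16.9×10⁻⁶ × 33 = 63.58 MPa.
Axial force P = σA = 63.58 × 1525 = 96960 N = 96.96 kN, compressive.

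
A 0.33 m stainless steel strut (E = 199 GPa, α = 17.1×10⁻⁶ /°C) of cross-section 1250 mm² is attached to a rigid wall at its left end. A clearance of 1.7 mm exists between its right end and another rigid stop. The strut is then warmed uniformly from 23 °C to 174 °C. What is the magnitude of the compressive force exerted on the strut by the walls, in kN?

P ≈ 0 kN

If the wall were absent the strut would grow by αΔT L = 17.1×10⁻⁶ × 151 × 330 = 0.8521 mm.
Since δ_free = 0.852 mm is less than the 1.7 mm gap, the strut never touches the wall. No axial force develops.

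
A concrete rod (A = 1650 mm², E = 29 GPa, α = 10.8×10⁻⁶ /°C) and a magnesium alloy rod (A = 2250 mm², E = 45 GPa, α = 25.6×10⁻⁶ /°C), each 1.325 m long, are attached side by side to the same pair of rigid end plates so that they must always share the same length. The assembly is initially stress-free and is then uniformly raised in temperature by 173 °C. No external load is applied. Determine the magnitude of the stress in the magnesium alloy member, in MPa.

σ ≈ 37 MPa (compressive)

Both members must finish at the same length. With the larger α, the magnesium alloy tends to over-expand; the plates restrain it, putting the magnesium alloy in compression and the concrete in tension. With no external load the two internal forces are equal and opposite, magnitude P.
Equating the net (thermal + elastic) strains gives |α₁ − α₂|·ΔT = P·[1/(A₁E₁) + 1/(A₂E₂)].
|α₁ − α₂|·ΔT = 14.8×10⁻⁶ × 173 = 0.00256.
1/(A₁E₁) + 1/(A₂E₂) = 1/(1650×29×10³) + 1/(2250×45×10³) = 3.078×10⁻⁸ N⁻¹.
So P = 0.00256 / 3.078×10⁻⁸ = 83.2 kN.
σ_{magnesium alloy} = P/A₂ = 83200/2250 = 36.98 MPa, compressive.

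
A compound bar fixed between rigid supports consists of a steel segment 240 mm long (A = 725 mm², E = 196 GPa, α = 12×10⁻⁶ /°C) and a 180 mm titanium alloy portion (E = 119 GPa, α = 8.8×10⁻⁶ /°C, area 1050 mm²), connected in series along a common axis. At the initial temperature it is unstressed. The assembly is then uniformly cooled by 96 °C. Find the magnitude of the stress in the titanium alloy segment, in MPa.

If the supports were absent, the total length change would be Σ αᵢΔT Lᵢ = 12×10⁻⁶×96×240 + 8.8×10⁻⁶×96×180 = 0.4285 mm.
Since the ends are fixed, an axial force P builds up, equal in every segment, with P · Σ Lᵢ/(AᵢEᵢ) = δ_free.
The series flexibility is Σ Lᵢ/(AᵢEᵢ) = 240/(725×196×10³) + 180/(1050×119×10³) = 3.13×10⁻⁶ mm/N.
So P = 0.4285 / 3.13×10⁻⁶ = 136.9 kN, tensile.
σ_{titanium alloy} = P / A = 136900 / 1050 = 130.4 MPa.

σ ≈ 130 MPa (tensile)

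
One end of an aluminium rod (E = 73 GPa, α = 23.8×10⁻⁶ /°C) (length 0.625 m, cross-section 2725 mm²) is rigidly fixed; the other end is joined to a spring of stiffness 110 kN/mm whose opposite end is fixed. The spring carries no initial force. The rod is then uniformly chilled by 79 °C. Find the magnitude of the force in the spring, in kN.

P ≈ 96.1 kN

If the spring were absent the rod would shorten by αΔT L = 23.8×10⁻⁶ × 79 × 625 = 1.175 mm.
With a force P in the spring, the elastic change of the rod is PL/(AE) and that of the spring is P/k; compatibility requires their sum to equal δ_free.
So P = δ_free / [L/(AE) + 1/k] = 1.175 / [ 625/(2725×73×10³) + 1/(110×10³) ].
P = 1.175 / 1.223×10⁻⁵ = 96060 N.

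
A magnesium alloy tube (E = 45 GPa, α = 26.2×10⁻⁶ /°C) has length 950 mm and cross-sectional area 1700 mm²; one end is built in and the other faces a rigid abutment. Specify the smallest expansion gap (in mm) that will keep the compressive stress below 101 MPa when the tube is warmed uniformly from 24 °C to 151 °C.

g ≈ 1.03 mm

Free expansion if unrestrained: δ_free = αΔT L = 26.2×10⁻⁶ × 127 × 950 = 3.161 mm.
At the allowable stress the elastic shortening the wall may impose is σL/E = 101 × 950 / (45×10³) = 2.132 mm.
So the gap has to take up the difference, g_min = δ_free − σL/E = 3.161 − 2.132 = 1.029 mm.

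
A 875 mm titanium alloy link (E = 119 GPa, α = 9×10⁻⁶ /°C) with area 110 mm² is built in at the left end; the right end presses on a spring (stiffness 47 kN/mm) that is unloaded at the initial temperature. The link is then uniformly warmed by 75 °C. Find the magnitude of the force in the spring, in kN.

If the spring were absent the link would lengthen by αΔT L = 9×10⁻⁶ × 75 × 875 = 0.5906 mm.
With a force P in the spring, the elastic change of the link is PL/(AE) and that of the spring is P/k; compatibility requires their sum to equal δ_free.
P [ L/(AE) + 1/k ] = δ_free → P [ 875/(110×119×10³) + 1/(47×10³) ] = 0.5906.
P = 0.5906 / 8.812×10⁻⁵ = 6702 N.

P ≈ 6.7 kN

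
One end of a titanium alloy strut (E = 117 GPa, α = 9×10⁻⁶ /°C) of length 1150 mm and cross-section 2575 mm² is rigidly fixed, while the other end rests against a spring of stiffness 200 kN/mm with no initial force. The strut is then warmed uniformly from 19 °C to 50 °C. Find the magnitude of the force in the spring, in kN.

If the spring were absent the strut would lengthen by αΔT L = 9×10⁻⁶ × 31 × 1150 = 0.3209 mm.
Let P be the compressive force at the spring. The strut shortens elastically by PL/(AE) and the spring compresses by P/k; together these equal δ_free.
P [ L/(AE) + 1/k ] = δ_free → P [ 1150/(2575×117×10³) + 1/(200×10³) ] = 0.3209.
P = 0.3209 / 8.817×10⁻⁶ = 36390 N.

P ≈ 36.4 kN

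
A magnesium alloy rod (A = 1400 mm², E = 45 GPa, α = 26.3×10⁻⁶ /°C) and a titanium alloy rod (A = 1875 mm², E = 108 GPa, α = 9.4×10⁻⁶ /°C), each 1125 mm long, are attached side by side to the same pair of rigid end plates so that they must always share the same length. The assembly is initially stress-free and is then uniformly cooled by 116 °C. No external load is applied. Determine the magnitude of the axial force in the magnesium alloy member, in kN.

Equilibrium of a rigid end plate with no external load gives equal and opposite internal forces ±P in the two members. Since α_{magnesium alloy} > α_{titanium alloy}, cooling drives the magnesium alloy into tension and the titanium alloy into compression.
Compatibility of the two members (thermal + elastic change equal): (α₁ − α₂)ΔT = P·[1/(A₁E₁) + 1/(A₂E₂)].
|α₁ − α₂|·ΔT = 16.9×10⁻⁶ × 116 = 0.00196.
1/(A₁E₁) + 1/(A₂E₂) = 1/(1400×45×10³) + 1/(1875×108×10³) = 2.081×10⁻⁸ N⁻¹.
So P = 0.00196 / 2.081×10⁻⁸ = 94.2 kN.

P ≈ 94.2 kN (tensile in the magnesium alloy)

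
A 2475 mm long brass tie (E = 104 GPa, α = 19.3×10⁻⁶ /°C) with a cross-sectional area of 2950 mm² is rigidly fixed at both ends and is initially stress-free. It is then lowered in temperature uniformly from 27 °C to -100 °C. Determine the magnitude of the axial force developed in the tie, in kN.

P ≈ 752 kN (tensile)

Full restraint means ε = 0, so the stress is σ = EαΔT = 104×10³ × 19.3×10⁻⁶ × 127 = 254.9 MPa.
P = AEαΔT = 2950 × 104×10³ × 19.3×10⁻⁶ × 127 = 752 kN (tensile).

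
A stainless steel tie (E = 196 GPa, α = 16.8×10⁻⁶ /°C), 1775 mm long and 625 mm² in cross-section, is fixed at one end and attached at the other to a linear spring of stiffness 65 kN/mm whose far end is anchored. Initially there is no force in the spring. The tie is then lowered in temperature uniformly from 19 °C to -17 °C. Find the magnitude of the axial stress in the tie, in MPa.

Free thermal contraction: δ_free = αΔT L = 16.8×10⁻⁶ × 36 × 1775 = 1.074 mm.
Let P be the tensile force in the spring. The tie extends elastically by PL/(AE) and the spring stretches by P/k; together these equal δ_free.
So P = δ_free / [L/(AE) + 1/k] = 1.074 / [ 1775/(625×196×10³) + 1/(65×10³) ].
P = 1.074 / 2.987×10⁻⁵ = 35930 N.
σ = P/A = 35930/625 = 57.5 MPa.

σ ≈ 57.5 MPa (tensile)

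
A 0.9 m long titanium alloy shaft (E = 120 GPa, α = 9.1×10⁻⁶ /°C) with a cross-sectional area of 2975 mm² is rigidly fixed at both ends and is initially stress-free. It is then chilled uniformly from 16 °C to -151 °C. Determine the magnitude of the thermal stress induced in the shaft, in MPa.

σ ≈ 182 MPa (tensile)

The supports are rigid, so the total axial strain is zero. The restrained thermal strain is ε = αΔT = 9.1×10⁻⁶ × 167 = 1519.7×10⁻⁶.
σ = EαΔT = 120×10³ × 9.1×10⁻⁶ × 167 = 182.4 MPa (tensile; the shaft is trying to contract).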